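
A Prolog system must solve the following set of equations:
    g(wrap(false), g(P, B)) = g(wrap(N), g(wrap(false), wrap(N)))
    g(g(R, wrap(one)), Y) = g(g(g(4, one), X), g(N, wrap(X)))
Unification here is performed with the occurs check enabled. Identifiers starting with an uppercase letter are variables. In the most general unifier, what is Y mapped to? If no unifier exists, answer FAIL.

Decompose g/2: wrap(false) = wrap(N),  g(P, B) = g(wrap(false), wrap(N)).
Decompose wrap/1: false = N.
Bind N := false; substituting into the remaining equations gives: g(P, B) = g(wrap(false), wrap(false)),  g(g(R, wrap(one)), Y) = g(g(g(4, one), X), g(false, wrap(X))).
Decompose g/2: P = wrap(false),  B = wrap(false).
Bind P := wrap(false); no other remaining equation mentions P.
Bind B := wrap(false); no other remaining equation mentions B.
Decompose g/2: g(R, wrap(one)) = g(g(4, one), X),  Y = g(false, wrap(X)).
Decompose g/2: R = g(4, one),  wrap(one) = X.
Bind R := g(4, one); no other remaining equation mentions R.
Bind X := wrap(one); substituting into the remaining equation gives: Y = g(false, wrap(wrap(one))).
Bind Y := g(false, wrap(wrap(one))).
MGU = { N ↦ false, P ↦ wrap(false), B ↦ wrap(false), R ↦ g(4, one), X ↦ wrap(one), Y ↦ g(false, wrap(wrap(one))) }, so Y ↦ g(false, wrap(wrap(one))).

g(false, wrap(wrap(one)))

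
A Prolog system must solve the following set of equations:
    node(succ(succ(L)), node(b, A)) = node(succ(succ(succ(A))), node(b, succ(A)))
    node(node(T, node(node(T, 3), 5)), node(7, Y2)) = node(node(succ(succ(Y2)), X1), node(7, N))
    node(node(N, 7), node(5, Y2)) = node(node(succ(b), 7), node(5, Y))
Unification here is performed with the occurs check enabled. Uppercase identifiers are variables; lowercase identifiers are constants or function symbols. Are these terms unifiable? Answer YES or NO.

Decompose node/2: succ(succ(L)) = succ(succ(succ(A))),  node(b, A) = node(b, succ(A)).
Decompose succ/1: succ(L) = succ(succ(A)).
Decompose succ/1: L = succ(A).
Bind L := succ(A); no other remaining equation mentions L.
Decompose node/2: b = b,  A = succ(A).
Delete trivial equation b = b.
Occurs check fails: A occurs in succ(A); the equation A = succ(A) has no finite solution.

NO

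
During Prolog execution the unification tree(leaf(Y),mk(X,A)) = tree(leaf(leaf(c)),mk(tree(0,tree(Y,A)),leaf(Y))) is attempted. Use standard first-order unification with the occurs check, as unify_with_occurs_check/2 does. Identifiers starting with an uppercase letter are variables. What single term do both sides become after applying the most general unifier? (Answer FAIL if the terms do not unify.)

tree(leaf(leaf(c)),mk(tree(0,tree(leaf(c),leaf(leaf(c)))),leaf(leaf(c))))

Decompose tree/2: leaf(Y) = leaf(leaf(c)),  mk(X,A) = mk(tree(0,tree(Y,A)),leaf(Y)).
Decompose leaf/1: Y = leaf(c).
Bind Y := leaf(c); substituting into the remaining equation gives: mk(X,A) = mk(tree(0,tree(leaf(c),A)),leaf(leaf(c))).
Decompose mk/2: X = tree(0,tree(leaf(c),A)),  A = leaf(leaf(c)).
Bind X := tree(0,tree(leaf(c),A)); no other remaining equation mentions X.
Bind A := leaf(leaf(c)). Substituting into the earlier binding gives X := tree(0,tree(leaf(c),leaf(leaf(c)))).
Applying the MGU to either side gives tree(leaf(leaf(c)),mk(tree(0,tree(leaf(c),leaf(leaf(c)))),leaf(leaf(c)))).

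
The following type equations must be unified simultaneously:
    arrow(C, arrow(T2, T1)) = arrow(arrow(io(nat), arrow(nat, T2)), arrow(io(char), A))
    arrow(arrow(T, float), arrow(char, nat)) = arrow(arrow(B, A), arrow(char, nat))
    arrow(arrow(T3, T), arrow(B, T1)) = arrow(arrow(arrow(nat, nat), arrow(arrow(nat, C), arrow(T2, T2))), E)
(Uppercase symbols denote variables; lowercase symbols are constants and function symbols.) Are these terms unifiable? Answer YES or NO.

Decompose arrow/2: C = arrow(io(nat), arrow(nat, T2)),  arrow(T2, T1) = arrow(io(char), A).
Bind C := arrow(io(nat), arrow(nat, T2)); substituting into the one remaining equation that mentions C gives: arrow(arrow(T3, T), arrow(B, T1)) = arrow(arrow(arrow(nat, nat), arrow(arrow(nat, arrow(io(nat), arrow(nat, T2))), arrow(T2, T2))), E).
Decompose arrow/2: T2 = io(char),  T1 = A.
Bind T2 := io(char); substituting into the one remaining equation that mentions T2 gives: arrow(arrow(T3, T), arrow(B, T1)) = arrow(arrow(arrow(nat, nat), arrow(arrow(nat, arrow(io(nat), arrow(nat, io(char)))), arrow(io(char), io(char)))), E). Substituting into the earlier binding gives C := arrow(io(nat), arrow(nat, io(char))).
Bind T1 := A; substituting into the one remaining equation that mentions T1 gives: arrow(arrow(T3, T), arrow(B, A)) = arrow(arrow(arrow(nat, nat), arrow(arrow(nat, arrow(io(nat), arrow(nat, io(char)))), arrow(io(char), io(char)))), E).
Decompose arrow/2: arrow(T, float) = arrow(B, A),  arrow(char, nat) = arrow(char, nat).
Decompose arrow/2: T = B,  float = A.
Bind T := B; substituting into the one remaining equation that mentions T gives: arrow(arrow(T3, B), arrow(B, A)) = arrow(arrow(arrow(nat, nat), arrow(arrow(nat, arrow(io(nat), arrow(nat, io(char)))), arrow(io(char), io(char)))), E).
Bind A := float; substituting into the one remaining equation that mentions A gives: arrow(arrow(T3, B), arrow(B, float)) = arrow(arrow(arrow(nat, nat), arrow(arrow(nat, arrow(io(nat), arrow(nat, io(char)))), arrow(io(char), io(char)))), E). Substituting into the earlier binding gives T1 := float.
Delete trivial equation arrow(char, nat) = arrow(char, nat).
Decompose arrow/2: arrow(T3, B) = arrow(arrow(nat, nat), arrow(arrow(nat, arrow(io(nat), arrow(nat, io(char)))), arrow(io(char), io(char)))),  arrow(B, float) = E.
Decompose arrow/2: T3 = arrow(nat, nat),  B = arrow(arrow(nat, arrow(io(nat), arrow(nat, io(char)))), arrow(io(char), io(char))).
Bind T3 := arrow(nat, nat); no other remaining equation mentions T3.
Bind B := arrow(arrow(nat, arrow(io(nat), arrow(nat, io(char)))), arrow(io(char), io(char))); substituting into the remaining equation gives: arrow(arrow(arrow(nat, arrow(io(nat), arrow(nat, io(char)))), arrow(io(char), io(char))), float) = E. Substituting into the earlier binding gives T := arrow(arrow(nat, arrow(io(nat), arrow(nat, io(char)))), arrow(io(char), io(char))).
Bind E := arrow(arrow(arrow(nat, arrow(io(nat), arrow(nat, io(char)))), arrow(io(char), io(char))), float).
No equations remain and no clash or occurs-check failure arose, so a unifier exists.

YES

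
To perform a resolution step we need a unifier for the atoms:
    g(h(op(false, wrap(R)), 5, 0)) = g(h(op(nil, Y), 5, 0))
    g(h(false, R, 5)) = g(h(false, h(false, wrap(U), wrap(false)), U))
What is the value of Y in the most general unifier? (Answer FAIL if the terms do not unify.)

FAIL

Decompose g/1: h(op(false, wrap(R)), 5, 0) = h(op(nil, Y), 5, 0).
Decompose h/3: op(false, wrap(R)) = op(nil, Y),  5 = 5,  0 = 0.
Decompose op/2: false = nil,  wrap(R) = Y.
Clash: constants false and nil differ; no unifier exists.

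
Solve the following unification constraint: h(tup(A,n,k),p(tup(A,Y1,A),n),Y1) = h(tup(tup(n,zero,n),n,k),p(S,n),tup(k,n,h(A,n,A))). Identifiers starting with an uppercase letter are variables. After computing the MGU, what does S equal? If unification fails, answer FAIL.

tup(tup(n,zero,n),tup(k,n,h(tup(n,zero,n),n,tup(n,zero,n))),tup(n,zero,n))

Decompose h/3: tup(A,n,k) = tup(tup(n,zero,n),n,k),  p(tup(A,Y1,A),n) = p(S,n),  Y1 = tup(k,n,h(A,n,A)).
Decompose tup/3: A = tup(n,zero,n),  n = n,  k = k.
Bind A := tup(n,zero,n); substituting into the 2 remaining equations that mention A gives: p(tup(tup(n,zero,n),Y1,tup(n,zero,n)),n) = p(S,n),  Y1 = tup(k,n,h(tup(n,zero,n),n,tup(n,zero,n))).
Delete trivial equation n = n.
Delete trivial equation k = k.
Decompose p/2: tup(tup(n,zero,n),Y1,tup(n,zero,n)) = S,  n = n.
Bind S := tup(tup(n,zero,n),Y1,tup(n,zero,n)); no other remaining equation mentions S.
Delete trivial equation n = n.
Bind Y1 := tup(k,n,h(tup(n,zero,n),n,tup(n,zero,n))). Substituting into the earlier binding gives S := tup(tup(n,zero,n),tup(k,n,h(tup(n,zero,n),n,tup(n,zero,n))),tup(n,zero,n)).
MGU = { A -> tup(n,zero,n), S -> tup(tup(n,zero,n),tup(k,n,h(tup(n,zero,n),n,tup(n,zero,n))),tup(n,zero,n)), Y1 -> tup(k,n,h(tup(n,zero,n),n,tup(n,zero,n))) }, so S -> tup(tup(n,zero,n),tup(k,n,h(tup(n,zero,n),n,tup(n,zero,n))),tup(n,zero,n)).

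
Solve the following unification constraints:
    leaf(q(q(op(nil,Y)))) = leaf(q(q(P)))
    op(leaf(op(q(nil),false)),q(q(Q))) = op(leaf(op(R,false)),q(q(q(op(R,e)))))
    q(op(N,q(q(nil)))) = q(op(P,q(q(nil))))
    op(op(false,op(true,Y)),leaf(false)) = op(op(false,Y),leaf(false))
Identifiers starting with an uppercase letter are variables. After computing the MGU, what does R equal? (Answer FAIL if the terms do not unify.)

Decompose leaf/1: q(q(op(nil,Y))) = q(q(P)).
Decompose q/1: q(op(nil,Y)) = q(P).
Decompose q/1: op(nil,Y) = P.
Bind P := op(nil,Y); substituting into the one remaining equation that mentions P gives: q(op(N,q(q(nil)))) = q(op(op(nil,Y),q(q(nil)))).
Decompose op/2: leaf(op(q(nil),false)) = leaf(op(R,false)),  q(q(Q)) = q(q(q(op(R,e)))).
Decompose leaf/1: op(q(nil),false) = op(R,false).
Decompose op/2: q(nil) = R,  false = false.
Bind R := q(nil); substituting into the one remaining equation that mentions R gives: q(q(Q)) = q(q(q(op(q(nil),e)))).
Delete trivial equation false = false.
Decompose q/1: q(Q) = q(q(op(q(nil),e))).
Decompose q/1: Q = q(op(q(nil),e)).
Bind Q := q(op(q(nil),e)); no other remaining equation mentions Q.
Decompose q/1: op(N,q(q(nil))) = op(op(nil,Y),q(q(nil))).
Decompose op/2: N = op(nil,Y),  q(q(nil)) = q(q(nil)).
Bind N := op(nil,Y); no other remaining equation mentions N.
Delete trivial equation q(q(nil)) = q(q(nil)).
Decompose op/2: op(false,op(true,Y)) = op(false,Y),  leaf(false) = leaf(false).
Decompose op/2: false = false,  op(true,Y) = Y.
Delete trivial equation false = false.
Occurs check fails: Y occurs in op(true,Y); the equation Y = op(true,Y) has no finite solution.

FAIL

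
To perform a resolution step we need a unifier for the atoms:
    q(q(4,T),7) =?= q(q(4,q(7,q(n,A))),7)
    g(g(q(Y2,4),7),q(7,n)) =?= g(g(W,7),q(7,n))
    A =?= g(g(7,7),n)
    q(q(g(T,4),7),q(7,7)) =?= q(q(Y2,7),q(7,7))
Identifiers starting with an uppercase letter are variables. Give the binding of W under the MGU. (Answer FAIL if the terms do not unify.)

Decompose q/2: q(4,T) =?= q(4,q(7,q(n,A))),  7 =?= 7.
Decompose q/2: 4 =?= 4,  T =?= q(7,q(n,A)).
Delete trivial equation 4 =?= 4.
Bind T := q(7,q(n,A)); substituting into the one remaining equation that mentions T gives: q(q(g(q(7,q(n,A)),4),7),q(7,7)) =?= q(q(Y2,7),q(7,7)).
Delete trivial equation 7 =?= 7.
Decompose g/2: g(q(Y2,4),7) =?= g(W,7),  q(7,n) =?= q(7,n).
Decompose g/2: q(Y2,4) =?= W,  7 =?= 7.
Bind W := q(Y2,4); no other remaining equation mentions W.
Delete trivial equation 7 =?= 7.
Delete trivial equation q(7,n) =?= q(7,n).
Bind A := g(g(7,7),n); substituting into the remaining equation gives: q(q(g(q(7,q(n,g(g(7,7),n))),4),7),q(7,7)) =?= q(q(Y2,7),q(7,7)). Substituting into the earlier binding gives T := q(7,q(n,g(g(7,7),n))).
Decompose q/2: q(g(q(7,q(n,g(g(7,7),n))),4),7) =?= q(Y2,7),  q(7,7) =?= q(7,7).
Decompose q/2: g(q(7,q(n,g(g(7,7),n))),4) =?= Y2,  7 =?= 7.
Bind Y2 := g(q(7,q(n,g(g(7,7),n))),4); no other remaining equation mentions Y2. Substituting into the earlier binding gives W := q(g(q(7,q(n,g(g(7,7),n))),4),4).
Delete trivial equation 7 =?= 7.
Delete trivial equation q(7,7) =?= q(7,7).
MGU = { T -> q(7,q(n,g(g(7,7),n))), W -> q(g(q(7,q(n,g(g(7,7),n))),4),4), A -> g(g(7,7),n), Y2 -> g(q(7,q(n,g(g(7,7),n))),4) }, so W -> q(g(q(7,q(n,g(g(7,7),n))),4),4).

q(g(q(7,q(n,g(g(7,7),n))),4),4)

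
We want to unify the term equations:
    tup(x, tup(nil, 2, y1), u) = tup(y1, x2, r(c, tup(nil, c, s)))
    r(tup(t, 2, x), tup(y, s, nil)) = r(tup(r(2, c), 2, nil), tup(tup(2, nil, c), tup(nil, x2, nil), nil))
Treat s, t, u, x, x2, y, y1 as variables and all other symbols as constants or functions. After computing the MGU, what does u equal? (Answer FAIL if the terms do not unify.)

r(c, tup(nil, c, tup(nil, tup(nil, 2, nil), nil)))

Decompose tup/3: x = y1,  tup(nil, 2, y1) = x2,  u = r(c, tup(nil, c, s)).
Bind x := y1; substituting into the one remaining equation that mentions x gives: r(tup(t, 2, y1), tup(y, s, nil)) = r(tup(r(2, c), 2, nil), tup(tup(2, nil, c), tup(nil, x2, nil), nil)).
Bind x2 := tup(nil, 2, y1); substituting into the one remaining equation that mentions x2 gives: r(tup(t, 2, y1), tup(y, s, nil)) = r(tup(r(2, c), 2, nil), tup(tup(2, nil, c), tup(nil, tup(nil, 2, y1), nil), nil)).
Bind u := r(c, tup(nil, c, s)); no other remaining equation mentions u.
Decompose r/2: tup(t, 2, y1) = tup(r(2, c), 2, nil),  tup(y, s, nil) = tup(tup(2, nil, c), tup(nil, tup(nil, 2, y1), nil), nil).
Decompose tup/3: t = r(2, c),  2 = 2,  y1 = nil.
Bind t := r(2, c); no other remaining equation mentions t.
Delete trivial equation 2 = 2.
Bind y1 := nil; substituting into the remaining equation gives: tup(y, s, nil) = tup(tup(2, nil, c), tup(nil, tup(nil, 2, nil), nil), nil). Substituting into the earlier bindings gives x := nil, x2 := tup(nil, 2, nil).
Decompose tup/3: y = tup(2, nil, c),  s = tup(nil, tup(nil, 2, nil), nil),  nil = nil.
Bind y := tup(2, nil, c); no other remaining equation mentions y.
Bind s := tup(nil, tup(nil, 2, nil), nil); no other remaining equation mentions s. Substituting into the earlier binding gives u := r(c, tup(nil, c, tup(nil, tup(nil, 2, nil), nil))).
Delete trivial equation nil = nil.
MGU = { x := nil, x2 := tup(nil, 2, nil), u := r(c, tup(nil, c, tup(nil, tup(nil, 2, nil), nil))), t := r(2, c), y1 := nil, y := tup(2, nil, c), s := tup(nil, tup(nil, 2, nil), nil) }, so u := r(c, tup(nil, c, tup(nil, tup(nil, 2, nil), nil))).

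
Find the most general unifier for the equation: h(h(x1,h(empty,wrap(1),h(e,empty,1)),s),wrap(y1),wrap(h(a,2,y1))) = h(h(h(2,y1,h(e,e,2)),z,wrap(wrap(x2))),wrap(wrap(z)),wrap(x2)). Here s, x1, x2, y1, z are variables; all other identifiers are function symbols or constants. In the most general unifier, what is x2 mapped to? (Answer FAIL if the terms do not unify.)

Decompose h/3: h(x1,h(empty,wrap(1),h(e,empty,1)),s) = h(h(2,y1,h(e,e,2)),z,wrap(wrap(x2))),  wrap(y1) = wrap(wrap(z)),  wrap(h(a,2,y1)) = wrap(x2).
Decompose h/3: x1 = h(2,y1,h(e,e,2)),  h(empty,wrap(1),h(e,empty,1)) = z,  s = wrap(wrap(x2)).
Bind x1 := h(2,y1,h(e,e,2)); no other remaining equation mentions x1.
Bind z := h(empty,wrap(1),h(e,empty,1)); substituting into the one remaining equation that mentions z gives: wrap(y1) = wrap(wrap(h(empty,wrap(1),h(e,empty,1)))).
Bind s := wrap(wrap(x2)); no other remaining equation mentions s.
Decompose wrap/1: y1 = wrap(h(empty,wrap(1),h(e,empty,1))).
Bind y1 := wrap(h(empty,wrap(1),h(e,empty,1))); substituting into the remaining equation gives: wrap(h(a,2,wrap(h(empty,wrap(1),h(e,empty,1))))) = wrap(x2). Substituting into the earlier binding gives x1 := h(2,wrap(h(empty,wrap(1),h(e,empty,1))),h(e,e,2)).
Decompose wrap/1: h(a,2,wrap(h(empty,wrap(1),h(e,empty,1)))) = x2.
Bind x2 := h(a,2,wrap(h(empty,wrap(1),h(e,empty,1)))). Substituting into the earlier binding gives s := wrap(wrap(h(a,2,wrap(h(empty,wrap(1),h(e,empty,1)))))).
MGU = { x1 ↦ h(2,wrap(h(empty,wrap(1),h(e,empty,1))),h(e,e,2)), z ↦ h(empty,wrap(1),h(e,empty,1)), s ↦ wrap(wrap(h(a,2,wrap(h(empty,wrap(1),h(e,empty,1)))))), y1 ↦ wrap(h(empty,wrap(1),h(e,empty,1))), x2 ↦ h(a,2,wrap(h(empty,wrap(1),h(e,empty,1)))) }, so x2 ↦ h(a,2,wrap(h(empty,wrap(1),h(e,empty,1)))).

h(a,2,wrap(h(empty,wrap(1),h(e,empty,1))))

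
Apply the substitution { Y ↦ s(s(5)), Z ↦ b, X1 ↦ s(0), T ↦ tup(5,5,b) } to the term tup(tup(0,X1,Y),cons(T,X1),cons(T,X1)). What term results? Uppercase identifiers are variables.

tup(tup(0,s(0),s(s(5))),cons(tup(5,5,b),s(0)),cons(tup(5,5,b),s(0)))

Replace each occurrence of Y with s(s(5)).
Replace each occurrence of X1 with s(0).
Replace each occurrence of T with tup(5,5,b).
Result: tup(tup(0,s(0),s(s(5))),cons(tup(5,5,b),s(0)),cons(tup(5,5,b),s(0))).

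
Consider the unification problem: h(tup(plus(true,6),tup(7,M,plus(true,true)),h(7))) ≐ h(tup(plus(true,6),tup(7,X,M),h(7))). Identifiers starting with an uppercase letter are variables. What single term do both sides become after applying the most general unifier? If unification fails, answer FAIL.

Decompose h/1: tup(plus(true,6),tup(7,M,plus(true,true)),h(7)) ≐ tup(plus(true,6),tup(7,X,M),h(7)).
Decompose tup/3: plus(true,6) ≐ plus(true,6),  tup(7,M,plus(true,true)) ≐ tup(7,X,M),  h(7) ≐ h(7).
Delete trivial equation plus(true,6) ≐ plus(true,6).
Decompose tup/3: 7 ≐ 7,  M ≐ X,  plus(true,true) ≐ M.
Delete trivial equation 7 ≐ 7.
Bind M := X; substituting into the one remaining equation that mentions M gives: plus(true,true) ≐ X.
Bind X := plus(true,true); no other remaining equation mentions X. Substituting into the earlier binding gives M := plus(true,true).
Delete trivial equation h(7) ≐ h(7).
Applying the MGU to either side gives h(tup(plus(true,6),tup(7,plus(true,true),plus(true,true)),h(7))).

h(tup(plus(true,6),tup(7,plus(true,true),plus(true,true)),h(7)))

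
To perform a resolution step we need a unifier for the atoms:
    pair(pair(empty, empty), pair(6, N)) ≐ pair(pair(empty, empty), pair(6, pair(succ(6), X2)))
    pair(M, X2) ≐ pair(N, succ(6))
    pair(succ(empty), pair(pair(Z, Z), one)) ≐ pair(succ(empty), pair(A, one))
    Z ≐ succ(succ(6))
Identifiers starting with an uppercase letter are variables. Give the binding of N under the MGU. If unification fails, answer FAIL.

Decompose pair/2: pair(empty, empty) ≐ pair(empty, empty),  pair(6, N) ≐ pair(6, pair(succ(6), X2)).
Delete trivial equation pair(empty, empty) ≐ pair(empty, empty).
Decompose pair/2: 6 ≐ 6,  N ≐ pair(succ(6), X2).
Delete trivial equation 6 ≐ 6.
Bind N := pair(succ(6), X2); substituting into the one remaining equation that mentions N gives: pair(M, X2) ≐ pair(pair(succ(6), X2), succ(6)).
Decompose pair/2: M ≐ pair(succ(6), X2),  X2 ≐ succ(6).
Bind M := pair(succ(6), X2); no other remaining equation mentions M.
Bind X2 := succ(6); no other remaining equation mentions X2. Substituting into the earlier bindings gives N := pair(succ(6), succ(6)), M := pair(succ(6), succ(6)).
Decompose pair/2: succ(empty) ≐ succ(empty),  pair(pair(Z, Z), one) ≐ pair(A, one).
Delete trivial equation succ(empty) ≐ succ(empty).
Decompose pair/2: pair(Z, Z) ≐ A,  one ≐ one.
Bind A := pair(Z, Z); no other remaining equation mentions A.
Delete trivial equation one ≐ one.
Bind Z := succ(succ(6)). Substituting into the earlier binding gives A := pair(succ(succ(6)), succ(succ(6))).
MGU = { N := pair(succ(6), succ(6)), M := pair(succ(6), succ(6)), X2 := succ(6), A := pair(succ(succ(6)), succ(succ(6))), Z := succ(succ(6)) }, so N := pair(succ(6), succ(6)).

pair(succ(6), succ(6))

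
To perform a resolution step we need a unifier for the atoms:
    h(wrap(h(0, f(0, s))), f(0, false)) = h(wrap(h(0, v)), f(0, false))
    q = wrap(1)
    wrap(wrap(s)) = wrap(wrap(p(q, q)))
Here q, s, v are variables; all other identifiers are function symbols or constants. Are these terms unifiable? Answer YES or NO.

YES

Decompose h/2: wrap(h(0, f(0, s))) = wrap(h(0, v)),  f(0, false) = f(0, false).
Decompose wrap/1: h(0, f(0, s)) = h(0, v).
Decompose h/2: 0 = 0,  f(0, s) = v.
Delete trivial equation 0 = 0.
Bind v := f(0, s); no other remaining equation mentions v.
Delete trivial equation f(0, false) = f(0, false).
Bind q := wrap(1); substituting into the remaining equation gives: wrap(wrap(s)) = wrap(wrap(p(wrap(1), wrap(1)))).
Decompose wrap/1: wrap(s) = wrap(p(wrap(1), wrap(1))).
Decompose wrap/1: s = p(wrap(1), wrap(1)).
Bind s := p(wrap(1), wrap(1)). Substituting into the earlier binding gives v := f(0, p(wrap(1), wrap(1))).
No equations remain and no clash or occurs-check failure arose, so a unifier exists.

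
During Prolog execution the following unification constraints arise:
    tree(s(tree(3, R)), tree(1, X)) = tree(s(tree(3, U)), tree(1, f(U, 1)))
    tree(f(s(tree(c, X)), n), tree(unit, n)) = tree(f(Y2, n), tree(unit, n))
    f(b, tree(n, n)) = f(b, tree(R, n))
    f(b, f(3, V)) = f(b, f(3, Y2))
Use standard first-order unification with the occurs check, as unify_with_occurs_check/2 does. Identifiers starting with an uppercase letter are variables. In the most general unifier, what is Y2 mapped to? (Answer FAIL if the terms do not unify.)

s(tree(c, f(n, 1)))

Decompose tree/2: s(tree(3, R)) = s(tree(3, U)),  tree(1, X) = tree(1, f(U, 1)).
Decompose s/1: tree(3, R) = tree(3, U).
Decompose tree/2: 3 = 3,  R = U.
Delete trivial equation 3 = 3.
Bind R := U; substituting into the one remaining equation that mentions R gives: f(b, tree(n, n)) = f(b, tree(U, n)).
Decompose tree/2: 1 = 1,  X = f(U, 1).
Delete trivial equation 1 = 1.
Bind X := f(U, 1); substituting into the one remaining equation that mentions X gives: tree(f(s(tree(c, f(U, 1))), n), tree(unit, n)) = tree(f(Y2, n), tree(unit, n)).
Decompose tree/2: f(s(tree(c, f(U, 1))), n) = f(Y2, n),  tree(unit, n) = tree(unit, n).
Decompose f/2: s(tree(c, f(U, 1))) = Y2,  n = n.
Bind Y2 := s(tree(c, f(U, 1))); substituting into the one remaining equation that mentions Y2 gives: f(b, f(3, V)) = f(b, f(3, s(tree(c, f(U, 1))))).
Delete trivial equation n = n.
Delete trivial equation tree(unit, n) = tree(unit, n).
Decompose f/2: b = b,  tree(n, n) = tree(U, n).
Delete trivial equation b = b.
Decompose tree/2: n = U,  n = n.
Bind U := n; substituting into the one remaining equation that mentions U gives: f(b, f(3, V)) = f(b, f(3, s(tree(c, f(n, 1))))). Substituting into the earlier bindings gives R := n, X := f(n, 1), Y2 := s(tree(c, f(n, 1))).
Delete trivial equation n = n.
Decompose f/2: b = b,  f(3, V) = f(3, s(tree(c, f(n, 1)))).
Delete trivial equation b = b.
Decompose f/2: 3 = 3,  V = s(tree(c, f(n, 1))).
Delete trivial equation 3 = 3.
Bind V := s(tree(c, f(n, 1))).
MGU = { R ↦ n, X ↦ f(n, 1), Y2 ↦ s(tree(c, f(n, 1))), U ↦ n, V ↦ s(tree(c, f(n, 1))) }, so Y2 ↦ s(tree(c, f(n, 1))).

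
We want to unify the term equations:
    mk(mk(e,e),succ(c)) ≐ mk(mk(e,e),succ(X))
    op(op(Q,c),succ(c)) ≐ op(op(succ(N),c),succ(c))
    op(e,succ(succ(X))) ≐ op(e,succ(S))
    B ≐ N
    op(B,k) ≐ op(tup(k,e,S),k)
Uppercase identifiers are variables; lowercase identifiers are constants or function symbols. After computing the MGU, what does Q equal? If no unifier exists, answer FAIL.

Decompose mk/2: mk(e,e) ≐ mk(e,e),  succ(c) ≐ succ(X).
Delete trivial equation mk(e,e) ≐ mk(e,e).
Decompose succ/1: c ≐ X.
Bind X := c; substituting into the one remaining equation that mentions X gives: op(e,succ(succ(c))) ≐ op(e,succ(S)).
Decompose op/2: op(Q,c) ≐ op(succ(N),c),  succ(c) ≐ succ(c).
Decompose op/2: Q ≐ succ(N),  c ≐ c.
Bind Q := succ(N); no other remaining equation mentions Q.
Delete trivial equation c ≐ c.
Delete trivial equation succ(c) ≐ succ(c).
Decompose op/2: e ≐ e,  succ(succ(c)) ≐ succ(S).
Delete trivial equation e ≐ e.
Decompose succ/1: succ(c) ≐ S.
Bind S := succ(c); substituting into the one remaining equation that mentions S gives: op(B,k) ≐ op(tup(k,e,succ(c)),k).
Bind B := N; substituting into the remaining equation gives: op(N,k) ≐ op(tup(k,e,succ(c)),k).
Decompose op/2: N ≐ tup(k,e,succ(c)),  k ≐ k.
Bind N := tup(k,e,succ(c)); no other remaining equation mentions N. Substituting into the earlier bindings gives Q := succ(tup(k,e,succ(c))), B := tup(k,e,succ(c)).
Delete trivial equation k ≐ k.
MGU = { X -> c, Q -> succ(tup(k,e,succ(c))), S -> succ(c), B -> tup(k,e,succ(c)), N -> tup(k,e,succ(c)) }, so Q -> succ(tup(k,e,succ(c))).

succ(tup(k,e,succ(c)))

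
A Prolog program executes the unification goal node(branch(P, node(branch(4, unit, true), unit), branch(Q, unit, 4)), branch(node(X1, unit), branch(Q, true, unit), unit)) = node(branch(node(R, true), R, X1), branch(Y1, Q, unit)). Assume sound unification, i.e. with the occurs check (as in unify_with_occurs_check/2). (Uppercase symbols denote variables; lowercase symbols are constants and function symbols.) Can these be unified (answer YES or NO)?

NO

Decompose node/2: branch(P, node(branch(4, unit, true), unit), branch(Q, unit, 4)) = branch(node(R, true), R, X1),  branch(node(X1, unit), branch(Q, true, unit), unit) = branch(Y1, Q, unit).
Decompose branch/3: P = node(R, true),  node(branch(4, unit, true), unit) = R,  branch(Q, unit, 4) = X1.
Bind P := node(R, true); no other remaining equation mentions P.
Bind R := node(branch(4, unit, true), unit); no other remaining equation mentions R. Substituting into the earlier binding gives P := node(node(branch(4, unit, true), unit), true).
Bind X1 := branch(Q, unit, 4); substituting into the remaining equation gives: branch(node(branch(Q, unit, 4), unit), branch(Q, true, unit), unit) = branch(Y1, Q, unit).
Decompose branch/3: node(branch(Q, unit, 4), unit) = Y1,  branch(Q, true, unit) = Q,  unit = unit.
Bind Y1 := node(branch(Q, unit, 4), unit); no other remaining equation mentions Y1.
Occurs check fails: Q occurs in branch(Q, true, unit); the equation Q = branch(Q, true, unit) has no finite solution.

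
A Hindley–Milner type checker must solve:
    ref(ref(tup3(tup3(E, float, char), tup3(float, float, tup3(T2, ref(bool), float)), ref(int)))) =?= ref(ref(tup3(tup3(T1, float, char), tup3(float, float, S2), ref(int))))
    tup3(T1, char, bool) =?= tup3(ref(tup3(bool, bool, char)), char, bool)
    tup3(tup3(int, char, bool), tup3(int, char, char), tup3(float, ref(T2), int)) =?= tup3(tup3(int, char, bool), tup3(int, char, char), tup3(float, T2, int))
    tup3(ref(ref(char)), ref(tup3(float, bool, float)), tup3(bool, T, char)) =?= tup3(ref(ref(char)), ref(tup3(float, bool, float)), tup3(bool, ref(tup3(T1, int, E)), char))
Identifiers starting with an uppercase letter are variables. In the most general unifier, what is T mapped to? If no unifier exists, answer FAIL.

Decompose ref/1: ref(tup3(tup3(E, float, char), tup3(float, float, tup3(T2, ref(bool), float)), ref(int))) =?= ref(tup3(tup3(T1, float, char), tup3(float, float, S2), ref(int))).
Decompose ref/1: tup3(tup3(E, float, char), tup3(float, float, tup3(T2, ref(bool), float)), ref(int)) =?= tup3(tup3(T1, float, char), tup3(float, float, S2), ref(int)).
Decompose tup3/3: tup3(E, float, char) =?= tup3(T1, float, char),  tup3(float, float, tup3(T2, ref(bool), float)) =?= tup3(float, float, S2),  ref(int) =?= ref(int).
Decompose tup3/3: E =?= T1,  float =?= float,  char =?= char.
Bind E := T1; substituting into the one remaining equation that mentions E gives: tup3(ref(ref(char)), ref(tup3(float, bool, float)), tup3(bool, T, char)) =?= tup3(ref(ref(char)), ref(tup3(float, bool, float)), tup3(bool, ref(tup3(T1, int, T1)), char)).
Delete trivial equation float =?= float.
Delete trivial equation char =?= char.
Decompose tup3/3: float =?= float,  float =?= float,  tup3(T2, ref(bool), float) =?= S2.
Delete trivial equation float =?= float.
Delete trivial equation float =?= float.
Bind S2 := tup3(T2, ref(bool), float); no other remaining equation mentions S2.
Delete trivial equation ref(int) =?= ref(int).
Decompose tup3/3: T1 =?= ref(tup3(bool, bool, char)),  char =?= char,  bool =?= bool.
Bind T1 := ref(tup3(bool, bool, char)); substituting into the one remaining equation that mentions T1 gives: tup3(ref(ref(char)), ref(tup3(float, bool, float)), tup3(bool, T, char)) =?= tup3(ref(ref(char)), ref(tup3(float, bool, float)), tup3(bool, ref(tup3(ref(tup3(bool, bool, char)), int, ref(tup3(bool, bool, char)))), char)). Substituting into the earlier binding gives E := ref(tup3(bool, bool, char)).
Delete trivial equation char =?= char.
Delete trivial equation bool =?= bool.
Decompose tup3/3: tup3(int, char, bool) =?= tup3(int, char, bool),  tup3(int, char, char) =?= tup3(int, char, char),  tup3(float, ref(T2), int) =?= tup3(float, T2, int).
Delete trivial equation tup3(int, char, bool) =?= tup3(int, char, bool).
Delete trivial equation tup3(int, char, char) =?= tup3(int, char, char).
Decompose tup3/3: float =?= float,  ref(T2) =?= T2,  int =?= int.
Delete trivial equation float =?= float.
Occurs check fails: T2 occurs in ref(T2); the equation T2 =?= ref(T2) has no finite solution.

FAIL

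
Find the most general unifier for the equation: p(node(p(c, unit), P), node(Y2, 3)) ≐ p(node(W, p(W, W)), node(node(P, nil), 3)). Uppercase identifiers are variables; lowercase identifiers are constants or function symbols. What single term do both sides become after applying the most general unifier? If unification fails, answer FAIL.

p(node(p(c, unit), p(p(c, unit), p(c, unit))), node(node(p(p(c, unit), p(c, unit)), nil), 3))

Decompose p/2: node(p(c, unit), P) ≐ node(W, p(W, W)),  node(Y2, 3) ≐ node(node(P, nil), 3).
Decompose node/2: p(c, unit) ≐ W,  P ≐ p(W, W).
Bind W := p(c, unit); substituting into the one remaining equation that mentions W gives: P ≐ p(p(c, unit), p(c, unit)).
Bind P := p(p(c, unit), p(c, unit)); substituting into the remaining equation gives: node(Y2, 3) ≐ node(node(p(p(c, unit), p(c, unit)), nil), 3).
Decompose node/2: Y2 ≐ node(p(p(c, unit), p(c, unit)), nil),  3 ≐ 3.
Bind Y2 := node(p(p(c, unit), p(c, unit)), nil); no other remaining equation mentions Y2.
Delete trivial equation 3 ≐ 3.
Applying the MGU to either side gives p(node(p(c, unit), p(p(c, unit), p(c, unit))), node(node(p(p(c, unit), p(c, unit)), nil), 3)).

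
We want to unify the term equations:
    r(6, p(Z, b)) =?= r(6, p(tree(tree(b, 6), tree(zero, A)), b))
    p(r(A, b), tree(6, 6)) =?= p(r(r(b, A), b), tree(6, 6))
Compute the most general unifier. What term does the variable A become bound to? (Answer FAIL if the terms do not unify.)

FAIL

Decompose r/2: 6 =?= 6,  p(Z, b) =?= p(tree(tree(b, 6), tree(zero, A)), b).
Delete trivial equation 6 =?= 6.
Decompose p/2: Z =?= tree(tree(b, 6), tree(zero, A)),  b =?= b.
Bind Z := tree(tree(b, 6), tree(zero, A)); no other remaining equation mentions Z.
Delete trivial equation b =?= b.
Decompose p/2: r(A, b) =?= r(r(b, A), b),  tree(6, 6) =?= tree(6, 6).
Decompose r/2: A =?= r(b, A),  b =?= b.
Occurs check fails: A occurs in r(b, A); the equation A =?= r(b, A) has no finite solution.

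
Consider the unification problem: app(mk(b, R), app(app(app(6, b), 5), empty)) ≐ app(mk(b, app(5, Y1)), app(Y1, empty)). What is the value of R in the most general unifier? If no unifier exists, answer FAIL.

app(5, app(app(6, b), 5))

Decompose app/2: mk(b, R) ≐ mk(b, app(5, Y1)),  app(app(app(6, b), 5), empty) ≐ app(Y1, empty).
Decompose mk/2: b ≐ b,  R ≐ app(5, Y1).
Delete trivial equation b ≐ b.
Bind R := app(5, Y1); no other remaining equation mentions R.
Decompose app/2: app(app(6, b), 5) ≐ Y1,  empty ≐ empty.
Bind Y1 := app(app(6, b), 5); no other remaining equation mentions Y1. Substituting into the earlier binding gives R := app(5, app(app(6, b), 5)).
Delete trivial equation empty ≐ empty.
MGU = { R := app(5, app(app(6, b), 5)), Y1 := app(app(6, b), 5) }, so R := app(5, app(app(6, b), 5)).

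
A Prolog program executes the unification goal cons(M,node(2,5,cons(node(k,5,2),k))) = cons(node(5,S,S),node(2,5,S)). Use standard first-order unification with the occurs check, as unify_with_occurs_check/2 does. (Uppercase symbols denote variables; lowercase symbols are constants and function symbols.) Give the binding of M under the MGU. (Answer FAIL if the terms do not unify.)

node(5,cons(node(k,5,2),k),cons(node(k,5,2),k))

Decompose cons/2: M = node(5,S,S),  node(2,5,cons(node(k,5,2),k)) = node(2,5,S).
Bind M := node(5,S,S); no other remaining equation mentions M.
Decompose node/3: 2 = 2,  5 = 5,  cons(node(k,5,2),k) = S.
Delete trivial equation 2 = 2.
Delete trivial equation 5 = 5.
Bind S := cons(node(k,5,2),k). Substituting into the earlier binding gives M := node(5,cons(node(k,5,2),k),cons(node(k,5,2),k)).
MGU = { M ↦ node(5,cons(node(k,5,2),k),cons(node(k,5,2),k)), S ↦ cons(node(k,5,2),k) }, so M ↦ node(5,cons(node(k,5,2),k),cons(node(k,5,2),k)).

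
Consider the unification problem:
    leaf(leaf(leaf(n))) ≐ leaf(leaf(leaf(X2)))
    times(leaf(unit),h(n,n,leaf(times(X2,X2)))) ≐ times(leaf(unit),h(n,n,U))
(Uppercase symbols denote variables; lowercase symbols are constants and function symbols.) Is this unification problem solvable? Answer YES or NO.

YES

Decompose leaf/1: leaf(leaf(n)) ≐ leaf(leaf(X2)).
Decompose leaf/1: leaf(n) ≐ leaf(X2).
Decompose leaf/1: n ≐ X2.
Bind X2 := n; substituting into the remaining equation gives: times(leaf(unit),h(n,n,leaf(times(n,n)))) ≐ times(leaf(unit),h(n,n,U)).
Decompose times/2: leaf(unit) ≐ leaf(unit),  h(n,n,leaf(times(n,n))) ≐ h(n,n,U).
Delete trivial equation leaf(unit) ≐ leaf(unit).
Decompose h/3: n ≐ n,  n ≐ n,  leaf(times(n,n)) ≐ U.
Delete trivial equation n ≐ n.
Delete trivial equation n ≐ n.
Bind U := leaf(times(n,n)).
No equations remain and no clash or occurs-check failure arose, so a unifier exists.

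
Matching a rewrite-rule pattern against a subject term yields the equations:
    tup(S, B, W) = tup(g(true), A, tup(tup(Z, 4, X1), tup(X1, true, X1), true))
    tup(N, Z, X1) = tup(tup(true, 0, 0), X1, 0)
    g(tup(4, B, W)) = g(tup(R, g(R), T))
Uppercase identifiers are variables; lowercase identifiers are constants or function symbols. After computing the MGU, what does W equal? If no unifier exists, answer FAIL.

Decompose tup/3: S = g(true),  B = A,  W = tup(tup(Z, 4, X1), tup(X1, true, X1), true).
Bind S := g(true); no other remaining equation mentions S.
Bind B := A; substituting into the one remaining equation that mentions B gives: g(tup(4, A, W)) = g(tup(R, g(R), T)).
Bind W := tup(tup(Z, 4, X1), tup(X1, true, X1), true); substituting into the one remaining equation that mentions W gives: g(tup(4, A, tup(tup(Z, 4, X1), tup(X1, true, X1), true))) = g(tup(R, g(R), T)).
Decompose tup/3: N = tup(true, 0, 0),  Z = X1,  X1 = 0.
Bind N := tup(true, 0, 0); no other remaining equation mentions N.
Bind Z := X1; substituting into the one remaining equation that mentions Z gives: g(tup(4, A, tup(tup(X1, 4, X1), tup(X1, true, X1), true))) = g(tup(R, g(R), T)). Substituting into the earlier binding gives W := tup(tup(X1, 4, X1), tup(X1, true, X1), true).
Bind X1 := 0; substituting into the remaining equation gives: g(tup(4, A, tup(tup(0, 4, 0), tup(0, true, 0), true))) = g(tup(R, g(R), T)). Substituting into the earlier bindings gives W := tup(tup(0, 4, 0), tup(0, true, 0), true), Z := 0.
Decompose g/1: tup(4, A, tup(tup(0, 4, 0), tup(0, true, 0), true)) = tup(R, g(R), T).
Decompose tup/3: 4 = R,  A = g(R),  tup(tup(0, 4, 0), tup(0, true, 0), true) = T.
Bind R := 4; substituting into the one remaining equation that mentions R gives: A = g(4).
Bind A := g(4); no other remaining equation mentions A. Substituting into the earlier binding gives B := g(4).
Bind T := tup(tup(0, 4, 0), tup(0, true, 0), true).
MGU = { S := g(true), B := g(4), W := tup(tup(0, 4, 0), tup(0, true, 0), true), N := tup(true, 0, 0), Z := 0, X1 := 0, R := 4, A := g(4), T := tup(tup(0, 4, 0), tup(0, true, 0), true) }, so W := tup(tup(0, 4, 0), tup(0, true, 0), true).

tup(tup(0, 4, 0), tup(0, true, 0), true)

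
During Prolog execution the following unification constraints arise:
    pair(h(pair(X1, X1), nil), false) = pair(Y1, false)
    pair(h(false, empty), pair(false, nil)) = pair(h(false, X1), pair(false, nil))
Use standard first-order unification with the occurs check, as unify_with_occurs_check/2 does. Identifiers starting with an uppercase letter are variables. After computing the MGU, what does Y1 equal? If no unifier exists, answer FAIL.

h(pair(empty, empty), nil)

Decompose pair/2: h(pair(X1, X1), nil) = Y1,  false = false.
Bind Y1 := h(pair(X1, X1), nil); no other remaining equation mentions Y1.
Delete trivial equation false = false.
Decompose pair/2: h(false, empty) = h(false, X1),  pair(false, nil) = pair(false, nil).
Decompose h/2: false = false,  empty = X1.
Delete trivial equation false = false.
Bind X1 := empty; no other remaining equation mentions X1. Substituting into the earlier binding gives Y1 := h(pair(empty, empty), nil).
Delete trivial equation pair(false, nil) = pair(false, nil).
MGU = { Y1 ↦ h(pair(empty, empty), nil), X1 ↦ empty }, so Y1 ↦ h(pair(empty, empty), nil).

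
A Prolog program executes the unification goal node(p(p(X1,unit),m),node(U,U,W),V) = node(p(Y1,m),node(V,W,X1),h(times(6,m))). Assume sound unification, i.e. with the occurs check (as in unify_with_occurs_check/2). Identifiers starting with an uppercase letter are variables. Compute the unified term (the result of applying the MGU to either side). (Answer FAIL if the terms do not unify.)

node(p(p(h(times(6,m)),unit),m),node(h(times(6,m)),h(times(6,m)),h(times(6,m))),h(times(6,m)))

Decompose node/3: p(p(X1,unit),m) = p(Y1,m),  node(U,U,W) = node(V,W,X1),  V = h(times(6,m)).
Decompose p/2: p(X1,unit) = Y1,  m = m.
Bind Y1 := p(X1,unit); no other remaining equation mentions Y1.
Delete trivial equation m = m.
Decompose node/3: U = V,  U = W,  W = X1.
Bind U := V; substituting into the one remaining equation that mentions U gives: V = W.
Bind V := W; substituting into the one remaining equation that mentions V gives: W = h(times(6,m)). Substituting into the earlier binding gives U := W.
Bind W := X1; substituting into the remaining equation gives: X1 = h(times(6,m)). Substituting into the earlier bindings gives U := X1, V := X1.
Bind X1 := h(times(6,m)). Substituting into the earlier bindings gives Y1 := p(h(times(6,m)),unit), U := h(times(6,m)), V := h(times(6,m)), W := h(times(6,m)).
Applying the MGU to either side gives node(p(p(h(times(6,m)),unit),m),node(h(times(6,m)),h(times(6,m)),h(times(6,m))),h(times(6,m))).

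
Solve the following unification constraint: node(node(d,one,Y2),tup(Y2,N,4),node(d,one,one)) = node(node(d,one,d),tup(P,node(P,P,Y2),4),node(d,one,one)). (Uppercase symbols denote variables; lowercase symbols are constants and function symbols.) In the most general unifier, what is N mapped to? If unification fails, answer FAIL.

Decompose node/3: node(d,one,Y2) = node(d,one,d),  tup(Y2,N,4) = tup(P,node(P,P,Y2),4),  node(d,one,one) = node(d,one,one).
Decompose node/3: d = d,  one = one,  Y2 = d.
Delete trivial equation d = d.
Delete trivial equation one = one.
Bind Y2 := d; substituting into the one remaining equation that mentions Y2 gives: tup(d,N,4) = tup(P,node(P,P,d),4).
Decompose tup/3: d = P,  N = node(P,P,d),  4 = 4.
Bind P := d; substituting into the one remaining equation that mentions P gives: N = node(d,d,d).
Bind N := node(d,d,d); no other remaining equation mentions N.
Delete trivial equation 4 = 4.
Delete trivial equation node(d,one,one) = node(d,one,one).
MGU = { Y2 -> d, P -> d, N -> node(d,d,d) }, so N -> node(d,d,d).

node(d,d,d)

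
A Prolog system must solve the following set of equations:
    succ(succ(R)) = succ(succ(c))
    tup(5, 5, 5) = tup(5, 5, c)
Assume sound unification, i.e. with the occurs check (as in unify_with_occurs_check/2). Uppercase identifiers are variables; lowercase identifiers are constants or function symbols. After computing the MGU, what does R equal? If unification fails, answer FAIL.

Decompose succ/1: succ(R) = succ(c).
Decompose succ/1: R = c.
Bind R := c; no other remaining equation mentions R.
Decompose tup/3: 5 = 5,  5 = 5,  5 = c.
Delete trivial equation 5 = 5.
Delete trivial equation 5 = 5.
Clash: constants 5 and c differ; no unifier exists.

FAIL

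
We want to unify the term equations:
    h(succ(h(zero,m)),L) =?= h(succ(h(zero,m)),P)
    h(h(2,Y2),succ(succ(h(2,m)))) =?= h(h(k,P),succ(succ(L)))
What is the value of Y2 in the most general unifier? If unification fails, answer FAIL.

Decompose h/2: succ(h(zero,m)) =?= succ(h(zero,m)),  L =?= P.
Delete trivial equation succ(h(zero,m)) =?= succ(h(zero,m)).
Bind L := P; substituting into the remaining equation gives: h(h(2,Y2),succ(succ(h(2,m)))) =?= h(h(k,P),succ(succ(P))).
Decompose h/2: h(2,Y2) =?= h(k,P),  succ(succ(h(2,m))) =?= succ(succ(P)).
Decompose h/2: 2 =?= k,  Y2 =?= P.
Clash: constants 2 and k differ; no unifier exists.

FAIL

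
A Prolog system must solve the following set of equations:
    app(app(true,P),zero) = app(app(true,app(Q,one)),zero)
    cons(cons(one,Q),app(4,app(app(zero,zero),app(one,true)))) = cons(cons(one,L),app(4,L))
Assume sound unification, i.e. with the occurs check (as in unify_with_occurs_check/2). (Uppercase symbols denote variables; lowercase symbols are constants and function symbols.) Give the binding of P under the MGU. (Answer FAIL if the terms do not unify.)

Decompose app/2: app(true,P) = app(true,app(Q,one)),  zero = zero.
Decompose app/2: true = true,  P = app(Q,one).
Delete trivial equation true = true.
Bind P := app(Q,one); no other remaining equation mentions P.
Delete trivial equation zero = zero.
Decompose cons/2: cons(one,Q) = cons(one,L),  app(4,app(app(zero,zero),app(one,true))) = app(4,L).
Decompose cons/2: one = one,  Q = L.
Delete trivial equation one = one.
Bind Q := L; no other remaining equation mentions Q. Substituting into the earlier binding gives P := app(L,one).
Decompose app/2: 4 = 4,  app(app(zero,zero),app(one,true)) = L.
Delete trivial equation 4 = 4.
Bind L := app(app(zero,zero),app(one,true)). Substituting into the earlier bindings gives P := app(app(app(zero,zero),app(one,true)),one), Q := app(app(zero,zero),app(one,true)).
MGU = { P -> app(app(app(zero,zero),app(one,true)),one), Q -> app(app(zero,zero),app(one,true)), L -> app(app(zero,zero),app(one,true)) }, so P -> app(app(app(zero,zero),app(one,true)),one).

app(app(app(zero,zero),app(one,true)),one)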